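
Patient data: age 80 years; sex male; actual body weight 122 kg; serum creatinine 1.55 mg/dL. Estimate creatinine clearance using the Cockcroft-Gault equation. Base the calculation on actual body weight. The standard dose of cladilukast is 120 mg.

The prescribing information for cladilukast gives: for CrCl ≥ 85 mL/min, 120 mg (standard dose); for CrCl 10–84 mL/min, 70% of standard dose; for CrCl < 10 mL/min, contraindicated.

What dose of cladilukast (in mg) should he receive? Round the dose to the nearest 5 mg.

85 mg

CrCl = (140 − 80) × 122 / (72 × 1.55) = 7320.0 / 111.60 ≈ 65.6 mL/min
CrCl ≈ 66 mL/min → bracket 10–84 mL/min.
70% of 120 mg = 84 mg → 85 mg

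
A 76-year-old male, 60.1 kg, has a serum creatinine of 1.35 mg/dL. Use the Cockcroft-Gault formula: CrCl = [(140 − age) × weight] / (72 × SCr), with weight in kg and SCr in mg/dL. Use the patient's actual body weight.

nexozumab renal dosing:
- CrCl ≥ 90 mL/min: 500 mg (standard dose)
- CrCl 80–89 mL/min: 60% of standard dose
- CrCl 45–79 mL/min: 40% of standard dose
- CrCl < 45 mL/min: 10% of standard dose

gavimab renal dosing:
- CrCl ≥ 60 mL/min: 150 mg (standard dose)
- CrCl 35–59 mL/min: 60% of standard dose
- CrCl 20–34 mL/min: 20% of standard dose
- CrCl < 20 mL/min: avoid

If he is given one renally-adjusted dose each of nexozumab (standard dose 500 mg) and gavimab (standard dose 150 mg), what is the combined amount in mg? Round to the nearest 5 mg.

CrCl = (140 − 76) × 60.1 / (72 × 1.35) = 3846.4 / 97.20 ≈ 39.6 mL/min
CrCl ≈ 40 mL/min.
nexozumab: < 45 mL/min → 10% of 500 mg = 50 mg.
gavimab: 35–59 mL/min → 60% of 150 mg = 90 mg.
Total = 50 + 90 = 140 mg.

140 mg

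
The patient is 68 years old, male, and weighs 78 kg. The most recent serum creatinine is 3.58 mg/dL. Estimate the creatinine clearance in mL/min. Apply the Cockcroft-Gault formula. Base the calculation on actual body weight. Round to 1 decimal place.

21.8 mL/min

CrCl = (140 − 68) × 78 / (72 × 3.58) = 5616.0 / 257.76 ≈ 21.8 mL/min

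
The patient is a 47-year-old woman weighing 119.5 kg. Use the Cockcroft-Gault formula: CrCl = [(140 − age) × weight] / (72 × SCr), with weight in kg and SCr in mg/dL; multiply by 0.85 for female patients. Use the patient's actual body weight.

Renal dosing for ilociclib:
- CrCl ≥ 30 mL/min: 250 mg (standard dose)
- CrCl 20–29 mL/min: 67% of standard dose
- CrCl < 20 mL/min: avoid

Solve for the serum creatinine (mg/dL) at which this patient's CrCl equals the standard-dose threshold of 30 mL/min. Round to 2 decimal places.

Standard dose requires CrCl ≥ 30 mL/min.
Set (140 − 47) × 119.5 × 0.85 / (72 × SCr) = 30
SCr = (140 − 47) × 119.5 × 0.85 / (72 × 30) = 4.373 mg/dL

4.37 mg/dL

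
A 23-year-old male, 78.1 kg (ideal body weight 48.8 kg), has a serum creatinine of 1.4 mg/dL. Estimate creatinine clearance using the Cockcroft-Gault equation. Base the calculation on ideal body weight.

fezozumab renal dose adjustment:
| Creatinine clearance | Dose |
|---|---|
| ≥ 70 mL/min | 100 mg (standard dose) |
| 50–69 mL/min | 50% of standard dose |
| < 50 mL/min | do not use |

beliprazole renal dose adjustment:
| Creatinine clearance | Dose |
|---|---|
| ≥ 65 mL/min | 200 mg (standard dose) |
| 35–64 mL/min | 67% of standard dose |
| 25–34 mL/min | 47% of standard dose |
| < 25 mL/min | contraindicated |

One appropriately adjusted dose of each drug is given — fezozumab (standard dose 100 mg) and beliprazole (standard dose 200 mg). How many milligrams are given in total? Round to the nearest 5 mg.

185 mg

CrCl = (140 − 23) × 48.8 / (72 × 1.4) = 5709.6 / 100.80 ≈ 56.6 mL/min
CrCl ≈ 57 mL/min.
fezozumab: 50–69 mL/min → 50% of 100 mg = 50 mg.
beliprazole: 35–64 mL/min → 67% of 200 mg = 134 mg.
Total = 50 + 134 = 184 mg.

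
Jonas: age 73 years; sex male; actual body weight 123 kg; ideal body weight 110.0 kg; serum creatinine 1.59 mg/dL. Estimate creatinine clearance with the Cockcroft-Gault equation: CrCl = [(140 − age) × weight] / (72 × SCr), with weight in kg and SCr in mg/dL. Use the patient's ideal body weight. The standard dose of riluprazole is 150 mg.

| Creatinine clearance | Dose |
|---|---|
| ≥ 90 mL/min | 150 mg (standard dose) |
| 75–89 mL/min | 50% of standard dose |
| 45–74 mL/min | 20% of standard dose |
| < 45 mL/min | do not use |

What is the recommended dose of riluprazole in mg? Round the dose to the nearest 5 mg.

CrCl = (140 − 73) × 110 / (72 × 1.59) = 7370.0 / 114.48 ≈ 64.4 mL/min
CrCl ≈ 64 mL/min → bracket 45–74 mL/min.
20% of 150 mg = 30 mg

30 mg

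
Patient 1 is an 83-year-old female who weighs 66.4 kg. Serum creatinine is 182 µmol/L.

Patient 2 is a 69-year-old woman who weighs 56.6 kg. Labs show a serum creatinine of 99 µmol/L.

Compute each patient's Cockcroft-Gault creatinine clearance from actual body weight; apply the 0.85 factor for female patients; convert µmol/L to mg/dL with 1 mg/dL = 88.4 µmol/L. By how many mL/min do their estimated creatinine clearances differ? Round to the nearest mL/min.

21 mL/min

Patient 1: SCr = 182 / 88.4 = 2.059 mg/dL
Patient 1: CrCl = (140 − 83) × 66.4 / (72 × 2.059) × 0.85 = 3784.8 / 148.25 × 0.85 ≈ 21.7 mL/min
Patient 2: SCr = 99 / 88.4 = 1.12 mg/dL
Patient 2: CrCl = (140 − 69) × 56.6 / (72 × 1.12) × 0.85 = 4018.6 / 80.64 × 0.85 ≈ 42.4 mL/min
|21.7 − 42.4| = 20.7 mL/min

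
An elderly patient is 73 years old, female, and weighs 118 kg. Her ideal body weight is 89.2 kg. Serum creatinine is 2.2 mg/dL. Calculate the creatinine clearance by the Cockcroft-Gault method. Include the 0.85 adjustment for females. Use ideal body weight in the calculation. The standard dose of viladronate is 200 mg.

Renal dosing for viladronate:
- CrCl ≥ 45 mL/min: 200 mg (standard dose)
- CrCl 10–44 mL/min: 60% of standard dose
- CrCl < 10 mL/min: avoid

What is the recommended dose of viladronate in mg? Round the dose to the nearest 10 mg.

CrCl = (140 − 73) × 89.2 / (72 × 2.2) × 0.85 = 5976.4 / 158.40 × 0.85 ≈ 32.1 mL/min
CrCl ≈ 32 mL/min → bracket 10–44 mL/min.
60% of 200 mg = 120 mg

120 mg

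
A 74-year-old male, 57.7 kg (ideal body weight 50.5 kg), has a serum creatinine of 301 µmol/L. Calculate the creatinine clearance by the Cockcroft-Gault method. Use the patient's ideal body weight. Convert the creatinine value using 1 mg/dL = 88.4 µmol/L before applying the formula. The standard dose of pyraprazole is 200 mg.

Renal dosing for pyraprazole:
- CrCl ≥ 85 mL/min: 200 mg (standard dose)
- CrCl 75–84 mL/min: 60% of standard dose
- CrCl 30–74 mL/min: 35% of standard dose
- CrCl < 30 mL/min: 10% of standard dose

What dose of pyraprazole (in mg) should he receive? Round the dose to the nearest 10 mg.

20 mg

SCr = 301 / 88.4 = 3.405 mg/dL
CrCl = (140 − 74) × 50.5 / (72 × 3.405) = 3333.0 / 245.16 ≈ 13.6 mL/min
CrCl ≈ 14 mL/min → bracket < 30 mL/min.
10% of 200 mg = 20 mg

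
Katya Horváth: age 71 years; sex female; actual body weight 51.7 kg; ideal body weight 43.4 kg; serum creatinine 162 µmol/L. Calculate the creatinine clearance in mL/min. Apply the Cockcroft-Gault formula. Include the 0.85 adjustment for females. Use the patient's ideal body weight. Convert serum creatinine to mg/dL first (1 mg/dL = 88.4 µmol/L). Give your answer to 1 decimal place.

SCr = 162 / 88.4 = 1.833 mg/dL
CrCl = (140 − 71) × 43.4 / (72 × 1.833) × 0.85 = 2994.6 / 131.98 × 0.85 ≈ 19.3 mL/min

19.3 mL/min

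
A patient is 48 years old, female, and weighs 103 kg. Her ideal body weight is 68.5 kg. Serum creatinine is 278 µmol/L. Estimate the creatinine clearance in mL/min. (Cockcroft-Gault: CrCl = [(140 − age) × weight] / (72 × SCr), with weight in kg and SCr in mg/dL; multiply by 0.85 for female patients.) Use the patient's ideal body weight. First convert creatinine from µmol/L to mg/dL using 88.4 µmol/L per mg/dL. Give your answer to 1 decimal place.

SCr = 278 / 88.4 = 3.145 mg/dL
CrCl = (140 − 48) × 68.5 / (72 × 3.145) × 0.85 = 6302.0 / 226.44 × 0.85 ≈ 23.7 mL/min

23.7 mL/min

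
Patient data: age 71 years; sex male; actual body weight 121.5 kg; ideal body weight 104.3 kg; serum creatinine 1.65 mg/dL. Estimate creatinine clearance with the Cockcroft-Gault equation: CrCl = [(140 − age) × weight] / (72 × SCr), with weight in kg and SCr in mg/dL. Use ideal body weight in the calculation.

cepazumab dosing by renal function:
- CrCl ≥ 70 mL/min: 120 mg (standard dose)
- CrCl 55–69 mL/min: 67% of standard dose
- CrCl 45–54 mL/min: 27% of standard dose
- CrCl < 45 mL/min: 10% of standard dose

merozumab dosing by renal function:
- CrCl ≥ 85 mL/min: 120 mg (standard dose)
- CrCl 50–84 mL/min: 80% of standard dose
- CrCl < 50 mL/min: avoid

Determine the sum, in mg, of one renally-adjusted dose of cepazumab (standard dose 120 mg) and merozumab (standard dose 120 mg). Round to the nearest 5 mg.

CrCl = (140 − 71) × 104.3 / (72 × 1.65) = 7196.7 / 118.80 ≈ 60.6 mL/min
CrCl ≈ 61 mL/min.
cepazumab: 55–69 mL/min → 67% of 120 mg = 80.4 mg.
merozumab: 50–84 mL/min → 80% of 120 mg = 96 mg.
Total = 80.4 + 96 = 176.4 mg.

175 mg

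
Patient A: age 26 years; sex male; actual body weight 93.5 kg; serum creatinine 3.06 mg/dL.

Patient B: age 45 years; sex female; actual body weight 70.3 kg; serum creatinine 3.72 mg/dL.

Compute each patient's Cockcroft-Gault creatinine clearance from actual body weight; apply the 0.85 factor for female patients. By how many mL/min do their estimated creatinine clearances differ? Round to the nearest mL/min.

27 mL/min

Patient A: CrCl = (140 − 26) × 93.5 / (72 × 3.06) = 10659.0 / 220.32 ≈ 48.4 mL/min
Patient B: CrCl = (140 − 45) × 70.3 / (72 × 3.72) × 0.85 = 6678.5 / 267.84 × 0.85 ≈ 21.2 mL/min
|48.4 − 21.2| = 27.2 mL/min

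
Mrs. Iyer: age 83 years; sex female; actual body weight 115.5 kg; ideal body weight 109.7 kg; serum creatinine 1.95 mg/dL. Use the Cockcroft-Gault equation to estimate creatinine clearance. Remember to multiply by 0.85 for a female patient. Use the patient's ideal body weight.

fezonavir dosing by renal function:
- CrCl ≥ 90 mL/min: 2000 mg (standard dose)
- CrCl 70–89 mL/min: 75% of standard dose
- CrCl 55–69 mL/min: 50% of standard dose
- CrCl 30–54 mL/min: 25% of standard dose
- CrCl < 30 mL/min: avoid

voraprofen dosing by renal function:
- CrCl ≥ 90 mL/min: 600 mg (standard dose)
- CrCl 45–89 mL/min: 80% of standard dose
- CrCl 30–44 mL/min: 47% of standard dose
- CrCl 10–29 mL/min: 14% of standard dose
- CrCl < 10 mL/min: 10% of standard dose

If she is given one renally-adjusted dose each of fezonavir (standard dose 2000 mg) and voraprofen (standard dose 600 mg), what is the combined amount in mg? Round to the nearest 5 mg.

780 mg

CrCl = (140 − 83) × 109.7 / (72 × 1.95) × 0.85 = 6252.9 / 140.40 × 0.85 ≈ 37.9 mL/min
CrCl ≈ 38 mL/min.
fezonavir: 30–54 mL/min → 25% of 2000 mg = 500 mg.
voraprofen: 30–44 mL/min → 47% of 600 mg = 282 mg.
Total = 500 + 282 = 782 mg.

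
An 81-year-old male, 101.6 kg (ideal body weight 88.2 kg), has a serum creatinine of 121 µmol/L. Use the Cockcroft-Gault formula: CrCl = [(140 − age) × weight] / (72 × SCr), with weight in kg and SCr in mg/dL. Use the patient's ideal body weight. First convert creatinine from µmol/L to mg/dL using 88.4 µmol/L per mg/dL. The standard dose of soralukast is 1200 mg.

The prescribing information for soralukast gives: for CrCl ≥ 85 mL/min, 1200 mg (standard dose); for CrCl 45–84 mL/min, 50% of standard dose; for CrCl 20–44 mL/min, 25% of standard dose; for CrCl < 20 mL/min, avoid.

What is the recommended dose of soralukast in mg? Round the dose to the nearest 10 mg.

600 mg

SCr = 121 / 88.4 = 1.369 mg/dL
CrCl = (140 − 81) × 88.2 / (72 × 1.369) = 5203.8 / 98.57 ≈ 52.8 mL/min
CrCl ≈ 53 mL/min → bracket 45–84 mL/min.
50% of 1200 mg = 600 mg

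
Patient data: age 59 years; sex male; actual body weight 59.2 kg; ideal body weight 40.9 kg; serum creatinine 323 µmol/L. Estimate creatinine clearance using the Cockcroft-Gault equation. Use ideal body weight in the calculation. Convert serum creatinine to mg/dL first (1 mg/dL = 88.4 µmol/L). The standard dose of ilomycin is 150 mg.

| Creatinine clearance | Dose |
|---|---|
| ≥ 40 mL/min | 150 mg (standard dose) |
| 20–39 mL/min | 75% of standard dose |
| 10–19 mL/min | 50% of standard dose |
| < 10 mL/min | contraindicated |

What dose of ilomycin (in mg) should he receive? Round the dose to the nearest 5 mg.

75 mg

SCr = 323 / 88.4 = 3.654 mg/dL
CrCl = (140 − 59) × 40.9 / (72 × 3.654) = 3312.9 / 263.09 ≈ 12.6 mL/min
CrCl ≈ 13 mL/min → bracket 10–19 mL/min.
50% of 150 mg = 75 mg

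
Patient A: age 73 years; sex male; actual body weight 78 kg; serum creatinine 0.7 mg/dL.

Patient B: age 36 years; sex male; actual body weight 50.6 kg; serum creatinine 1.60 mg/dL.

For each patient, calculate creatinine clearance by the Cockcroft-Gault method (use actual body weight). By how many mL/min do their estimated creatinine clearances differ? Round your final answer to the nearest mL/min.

Patient A: CrCl = (140 − 73) × 78 / (72 × 0.7) = 5226.0 / 50.40 ≈ 103.7 mL/min
Patient B: CrCl = (140 − 36) × 50.6 / (72 × 1.6) = 5262.4 / 115.20 ≈ 45.7 mL/min
|103.7 − 45.7| = 58.0 mL/min

58 mL/min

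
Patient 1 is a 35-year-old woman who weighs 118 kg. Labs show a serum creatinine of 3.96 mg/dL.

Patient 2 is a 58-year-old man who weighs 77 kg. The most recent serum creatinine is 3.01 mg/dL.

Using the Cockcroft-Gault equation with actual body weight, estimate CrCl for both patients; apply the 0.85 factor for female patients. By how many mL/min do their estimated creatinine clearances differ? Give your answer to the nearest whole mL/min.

8 mL/min

Patient 1: CrCl = (140 − 35) × 118 / (72 × 3.96) × 0.85 = 12390.0 / 285.12 × 0.85 ≈ 36.9 mL/min
Patient 2: CrCl = (140 − 58) × 77 / (72 × 3.01) = 6314.0 / 216.72 ≈ 29.1 mL/min
|36.9 − 29.1| = 7.8 mL/min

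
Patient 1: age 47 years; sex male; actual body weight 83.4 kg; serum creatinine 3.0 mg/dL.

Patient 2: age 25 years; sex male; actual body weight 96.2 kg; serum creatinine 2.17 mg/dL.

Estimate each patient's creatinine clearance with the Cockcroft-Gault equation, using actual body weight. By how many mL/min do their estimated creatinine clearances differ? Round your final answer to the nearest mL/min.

Patient 1: CrCl = (140 − 47) × 83.4 / (72 × 3) = 7756.2 / 216.00 ≈ 35.9 mL/min
Patient 2: CrCl = (140 − 25) × 96.2 / (72 × 2.17) = 11063.0 / 156.24 ≈ 70.8 mL/min
|35.9 − 70.8| = 34.9 mL/min

35 mL/min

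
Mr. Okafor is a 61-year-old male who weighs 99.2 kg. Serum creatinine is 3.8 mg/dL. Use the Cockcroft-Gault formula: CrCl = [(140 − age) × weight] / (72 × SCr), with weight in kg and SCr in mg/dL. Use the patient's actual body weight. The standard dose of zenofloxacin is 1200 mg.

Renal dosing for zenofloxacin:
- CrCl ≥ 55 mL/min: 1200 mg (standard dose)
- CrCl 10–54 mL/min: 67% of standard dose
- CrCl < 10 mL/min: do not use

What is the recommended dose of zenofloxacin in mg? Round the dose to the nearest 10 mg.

CrCl = (140 − 61) × 99.2 / (72 × 3.8) = 7836.8 / 273.60 ≈ 28.6 mL/min
CrCl ≈ 29 mL/min → bracket 10–54 mL/min.
67% of 1200 mg = 804 mg → 800 mg

800 mg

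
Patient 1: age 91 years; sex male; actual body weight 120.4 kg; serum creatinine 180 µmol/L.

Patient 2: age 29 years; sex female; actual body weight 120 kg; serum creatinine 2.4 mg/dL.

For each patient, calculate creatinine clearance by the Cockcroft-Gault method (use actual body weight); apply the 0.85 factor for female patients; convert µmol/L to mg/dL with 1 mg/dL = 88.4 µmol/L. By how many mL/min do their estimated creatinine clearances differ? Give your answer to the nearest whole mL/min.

Patient 1: SCr = 180 / 88.4 = 2.036 mg/dL
Patient 1: CrCl = (140 − 91) × 120.4 / (72 × 2.036) = 5899.6 / 146.59 ≈ 40.2 mL/min
Patient 2: CrCl = (140 − 29) × 120 / (72 × 2.4) × 0.85 = 13320.0 / 172.80 × 0.85 ≈ 65.5 mL/min
|40.2 − 65.5| = 25.3 mL/min

25 mL/min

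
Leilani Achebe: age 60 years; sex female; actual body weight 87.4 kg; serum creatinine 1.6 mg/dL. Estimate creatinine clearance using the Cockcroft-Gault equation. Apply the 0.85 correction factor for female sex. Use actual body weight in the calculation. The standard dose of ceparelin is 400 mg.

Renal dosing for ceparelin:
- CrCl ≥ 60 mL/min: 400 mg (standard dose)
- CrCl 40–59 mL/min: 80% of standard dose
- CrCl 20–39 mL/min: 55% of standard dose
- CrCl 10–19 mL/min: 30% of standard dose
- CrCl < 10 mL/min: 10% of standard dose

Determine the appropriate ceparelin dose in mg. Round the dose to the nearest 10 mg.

320 mg

CrCl = (140 − 60) × 87.4 / (72 × 1.6) × 0.85 = 6992.0 / 115.20 × 0.85 ≈ 51.6 mL/min
CrCl ≈ 52 mL/min → bracket 40–59 mL/min.
80% of 400 mg = 320 mg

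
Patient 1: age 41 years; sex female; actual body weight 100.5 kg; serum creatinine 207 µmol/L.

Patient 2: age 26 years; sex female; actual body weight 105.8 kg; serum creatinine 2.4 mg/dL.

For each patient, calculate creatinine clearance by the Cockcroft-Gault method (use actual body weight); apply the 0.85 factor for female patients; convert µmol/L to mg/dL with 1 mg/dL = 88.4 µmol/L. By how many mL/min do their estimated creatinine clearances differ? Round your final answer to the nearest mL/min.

9 mL/min

Patient 1: SCr = 207 / 88.4 = 2.342 mg/dL
Patient 1: CrCl = (140 − 41) × 100.5 / (72 × 2.342) × 0.85 = 9949.5 / 168.62 × 0.85 ≈ 50.2 mL/min
Patient 2: CrCl = (140 − 26) × 105.8 / (72 × 2.4) × 0.85 = 12061.2 / 172.80 × 0.85 ≈ 59.3 mL/min
|50.2 − 59.3| = 9.1 mL/min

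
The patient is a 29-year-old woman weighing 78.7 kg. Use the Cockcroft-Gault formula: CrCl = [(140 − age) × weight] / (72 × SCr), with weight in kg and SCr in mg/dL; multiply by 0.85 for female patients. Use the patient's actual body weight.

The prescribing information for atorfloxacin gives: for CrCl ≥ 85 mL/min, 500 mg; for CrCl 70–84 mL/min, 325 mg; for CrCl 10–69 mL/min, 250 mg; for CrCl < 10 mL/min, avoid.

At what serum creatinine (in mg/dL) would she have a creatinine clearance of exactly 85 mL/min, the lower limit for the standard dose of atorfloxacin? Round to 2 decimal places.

Standard dose requires CrCl ≥ 85 mL/min.
Set (140 − 29) × 78.7 × 0.85 / (72 × SCr) = 85
SCr = (140 − 29) × 78.7 × 0.85 / (72 × 85) = 1.213 mg/dL

1.21 mg/dL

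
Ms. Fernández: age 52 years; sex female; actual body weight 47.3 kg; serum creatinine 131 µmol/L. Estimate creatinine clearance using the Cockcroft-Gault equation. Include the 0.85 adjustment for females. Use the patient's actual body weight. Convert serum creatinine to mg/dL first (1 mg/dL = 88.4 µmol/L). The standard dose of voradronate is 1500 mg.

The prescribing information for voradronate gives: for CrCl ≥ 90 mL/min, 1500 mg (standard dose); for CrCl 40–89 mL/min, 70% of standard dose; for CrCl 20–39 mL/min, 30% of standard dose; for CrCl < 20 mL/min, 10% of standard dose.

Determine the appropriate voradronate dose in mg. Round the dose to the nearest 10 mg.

SCr = 131 / 88.4 = 1.482 mg/dL
CrCl = (140 − 52) × 47.3 / (72 × 1.482) × 0.85 = 4162.4 / 106.70 × 0.85 ≈ 33.2 mL/min
CrCl ≈ 33 mL/min → bracket 20–39 mL/min.
30% of 1500 mg = 450 mg

450 mg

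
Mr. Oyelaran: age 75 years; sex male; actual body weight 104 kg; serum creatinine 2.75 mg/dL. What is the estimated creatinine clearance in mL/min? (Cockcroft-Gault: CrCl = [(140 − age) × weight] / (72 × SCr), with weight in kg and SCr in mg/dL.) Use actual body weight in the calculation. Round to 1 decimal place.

CrCl = (140 − 75) × 104 / (72 × 2.75) = 6760.0 / 198.00 ≈ 34.1 mL/min

34.1 mL/min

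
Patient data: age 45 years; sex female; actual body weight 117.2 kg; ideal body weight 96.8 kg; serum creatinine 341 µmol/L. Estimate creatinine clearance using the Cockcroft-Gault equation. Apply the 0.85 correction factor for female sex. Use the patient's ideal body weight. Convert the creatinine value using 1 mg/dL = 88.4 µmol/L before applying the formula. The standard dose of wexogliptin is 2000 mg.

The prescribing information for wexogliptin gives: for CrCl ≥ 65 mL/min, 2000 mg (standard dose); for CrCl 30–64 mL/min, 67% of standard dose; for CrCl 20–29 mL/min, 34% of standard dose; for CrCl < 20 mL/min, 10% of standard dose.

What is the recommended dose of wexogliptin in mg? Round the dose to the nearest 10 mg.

SCr = 341 / 88.4 = 3.857 mg/dL
CrCl = (140 − 45) × 96.8 / (72 × 3.857) × 0.85 = 9196.0 / 277.70 × 0.85 ≈ 28.1 mL/min
CrCl ≈ 28 mL/min → bracket 20–29 mL/min.
34% of 2000 mg = 680 mg

680 mg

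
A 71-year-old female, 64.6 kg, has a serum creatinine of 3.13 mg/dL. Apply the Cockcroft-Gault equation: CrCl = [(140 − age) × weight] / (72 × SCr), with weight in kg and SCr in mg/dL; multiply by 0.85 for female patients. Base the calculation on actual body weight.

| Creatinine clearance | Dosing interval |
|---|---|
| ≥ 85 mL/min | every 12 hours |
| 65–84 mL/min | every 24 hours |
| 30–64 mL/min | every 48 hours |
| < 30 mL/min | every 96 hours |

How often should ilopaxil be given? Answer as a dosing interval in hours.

every 96 hours

CrCl = (140 − 71) × 64.6 / (72 × 3.13) × 0.85 = 4457.4 / 225.36 × 0.85 ≈ 16.8 mL/min
CrCl ≈ 17 mL/min → bracket < 30 mL/min → every 96 hours.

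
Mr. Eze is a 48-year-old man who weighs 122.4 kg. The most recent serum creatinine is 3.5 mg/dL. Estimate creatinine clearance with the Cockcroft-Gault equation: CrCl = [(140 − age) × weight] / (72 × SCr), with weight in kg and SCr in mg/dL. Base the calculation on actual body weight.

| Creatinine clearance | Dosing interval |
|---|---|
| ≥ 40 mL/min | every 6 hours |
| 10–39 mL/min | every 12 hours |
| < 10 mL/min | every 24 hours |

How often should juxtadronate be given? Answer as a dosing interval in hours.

every 6 hours

CrCl = (140 − 48) × 122.4 / (72 × 3.5) = 11260.8 / 252.00 ≈ 44.7 mL/min
CrCl ≈ 45 mL/min → bracket ≥ 40 mL/min → every 6 hours.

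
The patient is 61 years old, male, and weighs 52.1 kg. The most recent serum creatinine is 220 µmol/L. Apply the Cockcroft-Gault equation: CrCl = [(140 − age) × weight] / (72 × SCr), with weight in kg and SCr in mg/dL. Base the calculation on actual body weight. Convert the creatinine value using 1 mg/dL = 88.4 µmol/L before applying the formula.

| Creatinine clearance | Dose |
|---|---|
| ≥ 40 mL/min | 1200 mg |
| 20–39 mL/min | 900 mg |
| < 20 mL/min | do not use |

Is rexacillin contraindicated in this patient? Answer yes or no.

SCr = 220 / 88.4 = 2.489 mg/dL
CrCl = (140 − 61) × 52.1 / (72 × 2.489) = 4115.9 / 179.21 ≈ 23.0 mL/min
CrCl ≈ 23 mL/min, which is ≥ 20 mL/min.

no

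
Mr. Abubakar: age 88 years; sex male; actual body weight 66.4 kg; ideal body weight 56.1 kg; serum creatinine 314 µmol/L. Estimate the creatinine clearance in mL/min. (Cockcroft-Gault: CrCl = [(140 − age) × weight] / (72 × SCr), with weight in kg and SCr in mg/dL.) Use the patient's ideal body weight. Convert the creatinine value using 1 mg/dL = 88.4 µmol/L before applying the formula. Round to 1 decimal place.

SCr = 314 / 88.4 = 3.552 mg/dL
CrCl = (140 − 88) × 56.1 / (72 × 3.552) = 2917.2 / 255.74 ≈ 11.4 mL/min

11.4 mL/min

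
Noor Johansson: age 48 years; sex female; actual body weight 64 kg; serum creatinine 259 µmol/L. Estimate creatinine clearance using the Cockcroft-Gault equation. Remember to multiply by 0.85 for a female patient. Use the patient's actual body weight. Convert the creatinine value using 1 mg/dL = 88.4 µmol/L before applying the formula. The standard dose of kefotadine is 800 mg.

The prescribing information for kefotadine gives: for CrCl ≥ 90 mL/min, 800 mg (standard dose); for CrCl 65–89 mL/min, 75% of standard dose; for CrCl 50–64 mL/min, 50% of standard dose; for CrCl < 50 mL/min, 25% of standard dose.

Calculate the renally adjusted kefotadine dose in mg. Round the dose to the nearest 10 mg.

SCr = 259 / 88.4 = 2.93 mg/dL
CrCl = (140 − 48) × 64 / (72 × 2.93) × 0.85 = 5888.0 / 210.96 × 0.85 ≈ 23.7 mL/min
CrCl ≈ 24 mL/min → bracket < 50 mL/min.
25% of 800 mg = 200 mg

200 mg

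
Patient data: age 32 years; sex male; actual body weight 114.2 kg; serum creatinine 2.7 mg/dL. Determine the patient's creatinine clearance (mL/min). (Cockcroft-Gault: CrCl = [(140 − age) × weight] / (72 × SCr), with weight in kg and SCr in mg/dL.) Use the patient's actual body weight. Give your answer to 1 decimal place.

CrCl = (140 − 32) × 114.2 / (72 × 2.7) = 12333.6 / 194.40 ≈ 63.4 mL/min

63.4 mL/min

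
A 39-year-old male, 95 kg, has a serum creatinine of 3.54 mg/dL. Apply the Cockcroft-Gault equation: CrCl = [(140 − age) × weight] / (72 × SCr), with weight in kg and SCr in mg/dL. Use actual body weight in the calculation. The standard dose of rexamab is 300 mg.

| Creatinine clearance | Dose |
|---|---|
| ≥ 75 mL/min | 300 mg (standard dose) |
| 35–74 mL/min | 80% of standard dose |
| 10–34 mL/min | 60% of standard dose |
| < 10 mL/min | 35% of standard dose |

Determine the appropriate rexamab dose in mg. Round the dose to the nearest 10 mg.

240 mg

CrCl = (140 − 39) × 95 / (72 × 3.54) = 9595.0 / 254.88 ≈ 37.6 mL/min
CrCl ≈ 38 mL/min → bracket 35–74 mL/min.
80% of 300 mg = 240 mg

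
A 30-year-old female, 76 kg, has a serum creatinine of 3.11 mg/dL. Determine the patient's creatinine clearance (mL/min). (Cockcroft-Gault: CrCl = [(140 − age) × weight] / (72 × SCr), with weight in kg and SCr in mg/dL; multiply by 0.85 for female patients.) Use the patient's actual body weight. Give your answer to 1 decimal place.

CrCl = (140 − 30) × 76 / (72 × 3.11) × 0.85 = 8360.0 / 223.92 × 0.85 ≈ 31.7 mL/min

31.7 mL/min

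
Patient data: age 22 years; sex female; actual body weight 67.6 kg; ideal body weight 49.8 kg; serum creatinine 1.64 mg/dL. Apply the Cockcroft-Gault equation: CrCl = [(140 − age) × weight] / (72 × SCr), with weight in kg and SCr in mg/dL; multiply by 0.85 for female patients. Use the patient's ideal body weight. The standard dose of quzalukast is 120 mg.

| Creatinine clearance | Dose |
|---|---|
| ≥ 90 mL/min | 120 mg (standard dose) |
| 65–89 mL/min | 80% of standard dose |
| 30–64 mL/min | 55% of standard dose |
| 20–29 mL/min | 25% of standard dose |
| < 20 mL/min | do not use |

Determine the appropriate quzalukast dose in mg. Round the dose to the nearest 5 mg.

65 mg

CrCl = (140 − 22) × 49.8 / (72 × 1.64) × 0.85 = 5876.4 / 118.08 × 0.85 ≈ 42.3 mL/min
CrCl ≈ 42 mL/min → bracket 30–64 mL/min.
55% of 120 mg = 66 mg → 65 mg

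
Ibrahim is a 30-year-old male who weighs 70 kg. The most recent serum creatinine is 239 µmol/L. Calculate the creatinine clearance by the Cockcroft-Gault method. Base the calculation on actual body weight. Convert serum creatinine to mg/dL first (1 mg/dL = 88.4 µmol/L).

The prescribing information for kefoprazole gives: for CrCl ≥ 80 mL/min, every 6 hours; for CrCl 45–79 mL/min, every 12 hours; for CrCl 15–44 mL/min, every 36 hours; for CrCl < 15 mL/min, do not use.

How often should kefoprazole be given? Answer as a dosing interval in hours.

every 36 hours

SCr = 239 / 88.4 = 2.704 mg/dL
CrCl = (140 − 30) × 70 / (72 × 2.704) = 7700.0 / 194.69 ≈ 39.6 mL/min
CrCl ≈ 40 mL/min → bracket 15–44 mL/min → every 36 hours.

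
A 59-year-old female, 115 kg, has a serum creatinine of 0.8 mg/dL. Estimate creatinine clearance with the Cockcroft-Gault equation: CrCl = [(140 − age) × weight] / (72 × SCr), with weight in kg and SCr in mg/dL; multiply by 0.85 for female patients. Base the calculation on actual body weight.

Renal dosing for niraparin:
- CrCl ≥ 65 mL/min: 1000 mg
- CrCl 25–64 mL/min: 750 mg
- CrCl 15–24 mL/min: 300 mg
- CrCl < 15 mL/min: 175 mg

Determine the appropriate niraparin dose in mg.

CrCl = (140 − 59) × 115 / (72 × 0.8) × 0.85 = 9315.0 / 57.60 × 0.85 ≈ 137.5 mL/min
CrCl ≈ 137 mL/min → bracket ≥ 65 mL/min.
Dose for this bracket: 1000 mg.

1000 mg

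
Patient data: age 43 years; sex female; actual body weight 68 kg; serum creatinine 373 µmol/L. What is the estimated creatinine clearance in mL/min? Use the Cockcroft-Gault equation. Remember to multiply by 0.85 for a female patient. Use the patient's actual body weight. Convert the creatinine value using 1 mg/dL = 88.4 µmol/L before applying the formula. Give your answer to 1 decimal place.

18.5 mL/min

SCr = 373 / 88.4 = 4.219 mg/dL
CrCl = (140 − 43) × 68 / (72 × 4.219) × 0.85 = 6596.0 / 303.77 × 0.85 ≈ 18.5 mL/min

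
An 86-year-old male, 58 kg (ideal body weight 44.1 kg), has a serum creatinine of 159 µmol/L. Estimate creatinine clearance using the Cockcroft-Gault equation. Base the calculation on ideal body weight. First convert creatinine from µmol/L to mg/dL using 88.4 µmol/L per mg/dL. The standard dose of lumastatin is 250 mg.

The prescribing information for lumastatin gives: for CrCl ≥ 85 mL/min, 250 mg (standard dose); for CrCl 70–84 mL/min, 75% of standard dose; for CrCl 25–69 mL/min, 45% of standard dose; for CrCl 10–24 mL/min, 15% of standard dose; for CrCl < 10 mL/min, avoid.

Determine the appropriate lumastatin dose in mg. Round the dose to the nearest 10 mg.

SCr = 159 / 88.4 = 1.799 mg/dL
CrCl = (140 − 86) × 44.1 / (72 × 1.799) = 2381.4 / 129.53 ≈ 18.4 mL/min
CrCl ≈ 18 mL/min → bracket 10–24 mL/min.
15% of 250 mg = 37.5 mg → 40 mg

40 mg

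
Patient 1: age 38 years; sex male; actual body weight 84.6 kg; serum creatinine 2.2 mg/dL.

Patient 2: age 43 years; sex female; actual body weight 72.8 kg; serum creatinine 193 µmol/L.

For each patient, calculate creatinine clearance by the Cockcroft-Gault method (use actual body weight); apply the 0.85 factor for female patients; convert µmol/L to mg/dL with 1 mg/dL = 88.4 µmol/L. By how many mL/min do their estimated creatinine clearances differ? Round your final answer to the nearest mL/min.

Patient 1: CrCl = (140 − 38) × 84.6 / (72 × 2.2) = 8629.2 / 158.40 ≈ 54.5 mL/min
Patient 2: SCr = 193 / 88.4 = 2.183 mg/dL
Patient 2: CrCl = (140 − 43) × 72.8 / (72 × 2.183) × 0.85 = 7061.6 / 157.18 × 0.85 ≈ 38.2 mL/min
|54.5 − 38.2| = 16.3 mL/min

16 mL/min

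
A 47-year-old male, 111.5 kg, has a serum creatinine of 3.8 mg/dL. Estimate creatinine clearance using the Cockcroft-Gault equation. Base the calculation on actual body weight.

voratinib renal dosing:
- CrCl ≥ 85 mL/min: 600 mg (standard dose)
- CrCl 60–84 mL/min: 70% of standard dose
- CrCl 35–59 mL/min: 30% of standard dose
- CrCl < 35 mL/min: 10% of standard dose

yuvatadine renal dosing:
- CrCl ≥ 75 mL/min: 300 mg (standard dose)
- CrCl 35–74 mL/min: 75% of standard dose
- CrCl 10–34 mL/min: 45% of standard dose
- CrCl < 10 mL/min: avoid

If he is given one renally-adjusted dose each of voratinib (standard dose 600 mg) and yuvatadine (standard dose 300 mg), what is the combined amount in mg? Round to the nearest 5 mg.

CrCl = (140 − 47) × 111.5 / (72 × 3.8) = 10369.5 / 273.60 ≈ 37.9 mL/min
CrCl ≈ 38 mL/min.
voratinib: 35–59 mL/min → 30% of 600 mg = 180 mg.
yuvatadine: 35–74 mL/min → 75% of 300 mg = 225 mg.
Total = 180 + 225 = 405 mg.

405 mg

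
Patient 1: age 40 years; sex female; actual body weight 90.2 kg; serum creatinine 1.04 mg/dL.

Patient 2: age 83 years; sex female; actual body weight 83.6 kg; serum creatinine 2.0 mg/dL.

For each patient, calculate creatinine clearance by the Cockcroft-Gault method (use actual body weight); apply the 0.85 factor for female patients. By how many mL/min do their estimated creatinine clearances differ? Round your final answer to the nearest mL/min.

Patient 1: CrCl = (140 − 40) × 90.2 / (72 × 1.04) × 0.85 = 9020.0 / 74.88 × 0.85 ≈ 102.4 mL/min
Patient 2: CrCl = (140 − 83) × 83.6 / (72 × 2) × 0.85 = 4765.2 / 144.00 × 0.85 ≈ 28.1 mL/min
|102.4 − 28.1| = 74.3 mL/min

74 mL/min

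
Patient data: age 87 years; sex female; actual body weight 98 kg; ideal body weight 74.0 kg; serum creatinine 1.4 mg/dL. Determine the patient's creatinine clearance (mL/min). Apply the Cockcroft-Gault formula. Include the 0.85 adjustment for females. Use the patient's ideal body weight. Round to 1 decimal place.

33.1 mL/min

CrCl = (140 − 87) × 74 / (72 × 1.4) × 0.85 = 3922.0 / 100.80 × 0.85 ≈ 33.1 mL/min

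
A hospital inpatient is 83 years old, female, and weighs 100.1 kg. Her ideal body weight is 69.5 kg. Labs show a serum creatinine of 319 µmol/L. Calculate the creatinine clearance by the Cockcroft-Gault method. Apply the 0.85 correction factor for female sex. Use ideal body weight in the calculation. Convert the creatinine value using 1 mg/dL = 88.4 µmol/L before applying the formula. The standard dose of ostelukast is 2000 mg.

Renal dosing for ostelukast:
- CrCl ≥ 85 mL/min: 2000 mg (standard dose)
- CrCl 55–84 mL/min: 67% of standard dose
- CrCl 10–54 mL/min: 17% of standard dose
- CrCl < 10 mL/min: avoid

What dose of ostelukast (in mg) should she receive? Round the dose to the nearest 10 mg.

340 mg

SCr = 319 / 88.4 = 3.609 mg/dL
CrCl = (140 − 83) × 69.5 / (72 × 3.609) × 0.85 = 3961.5 / 259.85 × 0.85 ≈ 13.0 mL/min
CrCl ≈ 13 mL/min → bracket 10–54 mL/min.
17% of 2000 mg = 340 mg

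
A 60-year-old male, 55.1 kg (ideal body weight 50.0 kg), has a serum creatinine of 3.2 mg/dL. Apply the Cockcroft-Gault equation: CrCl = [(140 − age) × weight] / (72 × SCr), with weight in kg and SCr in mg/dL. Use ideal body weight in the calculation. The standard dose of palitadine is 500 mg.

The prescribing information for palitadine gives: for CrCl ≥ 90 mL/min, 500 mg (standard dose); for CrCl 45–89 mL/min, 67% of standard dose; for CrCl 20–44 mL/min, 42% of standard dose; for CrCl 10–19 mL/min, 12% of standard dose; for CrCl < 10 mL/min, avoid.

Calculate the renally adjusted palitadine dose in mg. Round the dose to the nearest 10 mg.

60 mg

CrCl = (140 − 60) × 50 / (72 × 3.2) = 4000.0 / 230.40 ≈ 17.4 mL/min
CrCl ≈ 17 mL/min → bracket 10–19 mL/min.
12% of 500 mg = 60 mg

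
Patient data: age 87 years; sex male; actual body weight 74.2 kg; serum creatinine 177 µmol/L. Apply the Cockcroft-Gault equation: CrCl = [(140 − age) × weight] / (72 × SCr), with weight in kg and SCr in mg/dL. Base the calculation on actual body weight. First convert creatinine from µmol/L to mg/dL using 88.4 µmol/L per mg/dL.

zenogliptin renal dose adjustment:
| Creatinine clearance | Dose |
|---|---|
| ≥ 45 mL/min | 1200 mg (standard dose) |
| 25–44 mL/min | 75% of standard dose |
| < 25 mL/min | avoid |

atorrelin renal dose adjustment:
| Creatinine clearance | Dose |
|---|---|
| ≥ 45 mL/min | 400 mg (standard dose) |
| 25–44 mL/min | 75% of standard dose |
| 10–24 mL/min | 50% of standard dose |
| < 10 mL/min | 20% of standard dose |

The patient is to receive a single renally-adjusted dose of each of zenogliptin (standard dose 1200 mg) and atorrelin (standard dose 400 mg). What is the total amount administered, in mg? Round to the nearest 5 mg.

1200 mg

SCr = 177 / 88.4 = 2.002 mg/dL
CrCl = (140 − 87) × 74.2 / (72 × 2.002) = 3932.6 / 144.14 ≈ 27.3 mL/min
CrCl ≈ 27 mL/min.
zenogliptin: 25–44 mL/min → 75% of 1200 mg = 900 mg.
atorrelin: 25–44 mL/min → 75% of 400 mg = 300 mg.
Total = 900 + 300 = 1200 mg.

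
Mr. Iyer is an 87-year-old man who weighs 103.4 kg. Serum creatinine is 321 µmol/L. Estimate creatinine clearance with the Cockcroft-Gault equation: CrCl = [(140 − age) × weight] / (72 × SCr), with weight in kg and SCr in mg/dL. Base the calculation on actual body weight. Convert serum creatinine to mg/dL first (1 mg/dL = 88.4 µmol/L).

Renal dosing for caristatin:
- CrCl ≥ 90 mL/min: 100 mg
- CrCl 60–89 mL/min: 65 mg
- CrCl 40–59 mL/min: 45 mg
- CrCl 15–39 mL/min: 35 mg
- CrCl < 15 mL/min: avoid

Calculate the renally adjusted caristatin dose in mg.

35 mg

SCr = 321 / 88.4 = 3.631 mg/dL
CrCl = (140 − 87) × 103.4 / (72 × 3.631) = 5480.2 / 261.43 ≈ 21.0 mL/min
CrCl ≈ 21 mL/min → bracket 15–39 mL/min.
Dose for this bracket: 35 mg.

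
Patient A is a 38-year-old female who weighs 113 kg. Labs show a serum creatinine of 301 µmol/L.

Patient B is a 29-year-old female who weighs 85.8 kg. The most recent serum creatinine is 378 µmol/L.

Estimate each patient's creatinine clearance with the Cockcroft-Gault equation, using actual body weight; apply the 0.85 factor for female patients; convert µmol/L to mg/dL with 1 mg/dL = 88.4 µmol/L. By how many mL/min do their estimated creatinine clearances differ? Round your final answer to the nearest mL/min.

Patient A: SCr = 301 / 88.4 = 3.405 mg/dL
Patient A: CrCl = (140 − 38) × 113 / (72 × 3.405) × 0.85 = 11526.0 / 245.16 × 0.85 ≈ 40.0 mL/min
Patient B: SCr = 378 / 88.4 = 4.276 mg/dL
Patient B: CrCl = (140 − 29) × 85.8 / (72 × 4.276) × 0.85 = 9523.8 / 307.87 × 0.85 ≈ 26.3 mL/min
|40.0 − 26.3| = 13.7 mL/min

14 mL/min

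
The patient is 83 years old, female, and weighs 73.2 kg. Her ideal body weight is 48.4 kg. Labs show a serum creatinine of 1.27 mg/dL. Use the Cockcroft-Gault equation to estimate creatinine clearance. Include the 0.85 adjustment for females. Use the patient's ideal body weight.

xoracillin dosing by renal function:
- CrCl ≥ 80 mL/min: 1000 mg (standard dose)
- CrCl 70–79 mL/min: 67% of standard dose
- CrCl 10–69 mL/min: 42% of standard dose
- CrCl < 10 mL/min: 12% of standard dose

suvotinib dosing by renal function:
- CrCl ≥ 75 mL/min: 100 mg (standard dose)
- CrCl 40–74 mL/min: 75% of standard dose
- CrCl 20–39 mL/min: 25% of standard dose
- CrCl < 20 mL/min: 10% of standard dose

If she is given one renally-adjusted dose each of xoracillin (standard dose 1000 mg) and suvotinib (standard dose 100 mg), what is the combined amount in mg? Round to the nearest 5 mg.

CrCl = (140 − 83) × 48.4 / (72 × 1.27) × 0.85 = 2758.8 / 91.44 × 0.85 ≈ 25.6 mL/min
CrCl ≈ 26 mL/min.
xoracillin: 10–69 mL/min → 42% of 1000 mg = 420 mg.
suvotinib: 20–39 mL/min → 25% of 100 mg = 25 mg.
Total = 420 + 25 = 445 mg.

445 mg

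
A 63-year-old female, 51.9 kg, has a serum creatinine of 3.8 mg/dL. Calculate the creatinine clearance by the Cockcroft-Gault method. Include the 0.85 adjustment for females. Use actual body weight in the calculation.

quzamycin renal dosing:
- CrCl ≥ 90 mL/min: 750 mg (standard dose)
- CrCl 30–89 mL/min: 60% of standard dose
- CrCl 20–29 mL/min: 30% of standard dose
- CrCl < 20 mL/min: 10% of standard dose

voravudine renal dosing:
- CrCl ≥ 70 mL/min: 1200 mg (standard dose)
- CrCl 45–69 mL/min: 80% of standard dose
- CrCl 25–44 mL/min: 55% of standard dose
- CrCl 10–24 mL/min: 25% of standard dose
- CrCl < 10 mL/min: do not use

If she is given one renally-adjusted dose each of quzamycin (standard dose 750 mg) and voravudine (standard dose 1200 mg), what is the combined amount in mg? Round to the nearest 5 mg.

CrCl = (140 − 63) × 51.9 / (72 × 3.8) × 0.85 = 3996.3 / 273.60 × 0.85 ≈ 12.4 mL/min
CrCl ≈ 12 mL/min.
quzamycin: < 20 mL/min → 10% of 750 mg = 75 mg.
voravudine: 10–24 mL/min → 25% of 1200 mg = 300 mg.
Total = 75 + 300 = 375 mg.

375 mg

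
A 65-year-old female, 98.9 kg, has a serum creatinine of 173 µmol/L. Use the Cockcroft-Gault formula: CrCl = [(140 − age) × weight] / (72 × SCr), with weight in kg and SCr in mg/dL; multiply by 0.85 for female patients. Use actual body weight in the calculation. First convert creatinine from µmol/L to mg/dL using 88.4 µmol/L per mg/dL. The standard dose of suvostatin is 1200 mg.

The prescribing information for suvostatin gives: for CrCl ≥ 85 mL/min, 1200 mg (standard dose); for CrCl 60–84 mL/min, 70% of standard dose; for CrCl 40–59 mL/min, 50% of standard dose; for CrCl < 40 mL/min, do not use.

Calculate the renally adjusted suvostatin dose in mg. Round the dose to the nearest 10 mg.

600 mg

SCr = 173 / 88.4 = 1.957 mg/dL
CrCl = (140 − 65) × 98.9 / (72 × 1.957) × 0.85 = 7417.5 / 140.90 × 0.85 ≈ 44.7 mL/min
CrCl ≈ 45 mL/min → bracket 40–59 mL/min.
50% of 1200 mg = 600 mg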